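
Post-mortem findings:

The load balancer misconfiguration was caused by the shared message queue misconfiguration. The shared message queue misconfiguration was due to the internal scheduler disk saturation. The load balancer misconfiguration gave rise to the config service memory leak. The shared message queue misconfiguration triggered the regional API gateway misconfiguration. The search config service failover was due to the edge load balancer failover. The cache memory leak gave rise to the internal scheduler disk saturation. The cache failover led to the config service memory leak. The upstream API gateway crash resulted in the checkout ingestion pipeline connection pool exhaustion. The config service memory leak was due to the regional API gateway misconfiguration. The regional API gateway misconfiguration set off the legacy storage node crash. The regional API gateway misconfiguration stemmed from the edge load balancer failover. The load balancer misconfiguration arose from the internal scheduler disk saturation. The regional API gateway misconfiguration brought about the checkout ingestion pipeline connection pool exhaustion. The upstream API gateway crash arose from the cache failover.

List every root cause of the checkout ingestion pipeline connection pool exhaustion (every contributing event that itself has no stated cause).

the cache failover, the cache memory leak, the edge load balancer failover

Tracing upstream from the checkout ingestion pipeline connection pool exhaustion: the checkout ingestion pipeline connection pool exhaustion ← the regional API gateway misconfiguration ← the edge load balancer failover.
A separate upstream branch: the checkout ingestion pipeline connection pool exhaustion ← the regional API gateway misconfiguration ← the shared message queue misconfiguration ← the internal scheduler disk saturation ← the cache memory leak.
A separate upstream branch: the checkout ingestion pipeline connection pool exhaustion ← the upstream API gateway crash ← the cache failover.
Each of those chain origins has no stated cause.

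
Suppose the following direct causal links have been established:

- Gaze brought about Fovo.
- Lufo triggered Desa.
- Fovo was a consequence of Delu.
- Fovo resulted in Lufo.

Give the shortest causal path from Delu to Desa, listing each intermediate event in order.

Delu → Fovo → Lufo → Desa

Delu → Fovo
Fovo → Lufo
Lufo → Desa
Length: 3 steps.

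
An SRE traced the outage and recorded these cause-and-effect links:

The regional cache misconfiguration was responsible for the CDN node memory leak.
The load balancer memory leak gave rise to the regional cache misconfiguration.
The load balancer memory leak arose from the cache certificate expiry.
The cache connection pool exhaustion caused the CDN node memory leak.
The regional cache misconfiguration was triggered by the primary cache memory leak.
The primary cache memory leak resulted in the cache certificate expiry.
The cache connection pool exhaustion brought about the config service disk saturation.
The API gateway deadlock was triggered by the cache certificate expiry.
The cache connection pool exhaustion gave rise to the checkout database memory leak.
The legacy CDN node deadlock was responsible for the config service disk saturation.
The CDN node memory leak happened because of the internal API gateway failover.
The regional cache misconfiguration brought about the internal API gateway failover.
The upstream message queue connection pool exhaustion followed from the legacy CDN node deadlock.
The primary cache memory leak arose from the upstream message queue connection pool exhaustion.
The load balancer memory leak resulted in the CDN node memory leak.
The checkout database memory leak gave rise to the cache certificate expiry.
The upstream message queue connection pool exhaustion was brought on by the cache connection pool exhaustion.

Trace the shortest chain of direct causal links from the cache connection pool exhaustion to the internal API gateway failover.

the cache connection pool exhaustion → the upstream message queue connection pool exhaustion
the upstream message queue connection pool exhaustion → the primary cache memory leak
the primary cache memory leak → the regional cache misconfiguration
the regional cache misconfiguration → the internal API gateway failover
Length: 4 steps.

the cache connection pool exhaustion → the upstream message queue connection pool exhaustion → the primary cache memory leak → the regional cache misconfiguration → the internal API gateway failover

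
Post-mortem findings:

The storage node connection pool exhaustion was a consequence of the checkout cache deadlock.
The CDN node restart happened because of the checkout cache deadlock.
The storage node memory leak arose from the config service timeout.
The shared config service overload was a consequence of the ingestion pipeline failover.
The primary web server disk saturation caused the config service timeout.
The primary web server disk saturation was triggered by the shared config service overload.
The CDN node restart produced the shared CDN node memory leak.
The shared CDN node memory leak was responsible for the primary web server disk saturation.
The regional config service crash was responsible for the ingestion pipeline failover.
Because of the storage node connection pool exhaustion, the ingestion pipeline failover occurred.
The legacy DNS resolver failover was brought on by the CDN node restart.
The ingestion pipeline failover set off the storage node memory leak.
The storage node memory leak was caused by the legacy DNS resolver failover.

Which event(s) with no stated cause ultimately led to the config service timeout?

the checkout cache deadlock, the regional config service crash

Tracing upstream from the config service timeout: the config service timeout ← the primary web server disk saturation ← the shared CDN node memory leak ← the CDN node restart ← the checkout cache deadlock.
A separate upstream branch: the config service timeout ← the primary web server disk saturation ← the shared config service overload ← the ingestion pipeline failover ← the regional config service crash.
Each of those chain origins has no stated cause.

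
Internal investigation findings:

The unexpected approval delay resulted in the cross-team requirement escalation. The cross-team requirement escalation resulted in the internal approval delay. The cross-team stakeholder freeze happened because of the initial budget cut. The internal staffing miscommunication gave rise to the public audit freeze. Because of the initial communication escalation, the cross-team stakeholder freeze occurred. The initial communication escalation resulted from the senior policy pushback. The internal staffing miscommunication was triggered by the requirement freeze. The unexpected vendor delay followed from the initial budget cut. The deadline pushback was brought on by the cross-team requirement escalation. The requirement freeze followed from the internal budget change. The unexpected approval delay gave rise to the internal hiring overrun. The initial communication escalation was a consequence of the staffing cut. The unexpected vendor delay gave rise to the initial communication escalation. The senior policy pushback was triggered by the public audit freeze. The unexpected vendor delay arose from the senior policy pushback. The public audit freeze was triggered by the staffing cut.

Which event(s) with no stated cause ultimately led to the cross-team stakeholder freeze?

the initial budget cut, the internal budget change, the staffing cut

Tracing upstream from the cross-team stakeholder freeze: the cross-team stakeholder freeze ← the initial communication escalation ← the senior policy pushback ← the public audit freeze ← the internal staffing miscommunication ← the requirement freeze ← the internal budget change.
A separate upstream branch: the cross-team stakeholder freeze ← the initial budget cut.
A separate upstream branch: the cross-team stakeholder freeze ← the initial communication escalation ← the staffing cut.
Each of those chain origins has no stated cause.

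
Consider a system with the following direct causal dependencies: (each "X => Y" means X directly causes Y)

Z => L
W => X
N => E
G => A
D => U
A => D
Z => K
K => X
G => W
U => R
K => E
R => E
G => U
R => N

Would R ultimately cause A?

No

R leads to N, E; A is not among them.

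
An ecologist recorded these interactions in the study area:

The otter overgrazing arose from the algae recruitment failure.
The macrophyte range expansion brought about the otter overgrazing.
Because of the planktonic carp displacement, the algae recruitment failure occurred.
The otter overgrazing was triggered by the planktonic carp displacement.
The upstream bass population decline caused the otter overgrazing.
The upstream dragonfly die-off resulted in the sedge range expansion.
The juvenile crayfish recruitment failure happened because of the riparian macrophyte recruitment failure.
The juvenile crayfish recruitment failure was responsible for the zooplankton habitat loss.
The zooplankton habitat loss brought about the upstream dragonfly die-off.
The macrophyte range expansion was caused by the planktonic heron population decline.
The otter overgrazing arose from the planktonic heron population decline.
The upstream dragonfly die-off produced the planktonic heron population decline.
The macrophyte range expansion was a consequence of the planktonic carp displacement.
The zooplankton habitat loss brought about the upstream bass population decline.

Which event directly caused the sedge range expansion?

Upstream contributors include the riparian macrophyte recruitment failure, the juvenile crayfish recruitment failure, the zooplankton habitat loss, but only the upstream dragonfly die-off feeds directly into the sedge range expansion.

the upstream dragonfly die-off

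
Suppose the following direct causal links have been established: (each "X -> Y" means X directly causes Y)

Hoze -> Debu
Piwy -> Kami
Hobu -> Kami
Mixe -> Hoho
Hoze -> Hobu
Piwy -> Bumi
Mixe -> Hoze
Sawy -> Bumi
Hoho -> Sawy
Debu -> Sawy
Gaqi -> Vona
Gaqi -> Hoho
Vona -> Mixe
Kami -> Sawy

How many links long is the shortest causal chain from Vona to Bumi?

Shortest chain: Vona → Mixe → Hoho → Sawy → Bumi.

4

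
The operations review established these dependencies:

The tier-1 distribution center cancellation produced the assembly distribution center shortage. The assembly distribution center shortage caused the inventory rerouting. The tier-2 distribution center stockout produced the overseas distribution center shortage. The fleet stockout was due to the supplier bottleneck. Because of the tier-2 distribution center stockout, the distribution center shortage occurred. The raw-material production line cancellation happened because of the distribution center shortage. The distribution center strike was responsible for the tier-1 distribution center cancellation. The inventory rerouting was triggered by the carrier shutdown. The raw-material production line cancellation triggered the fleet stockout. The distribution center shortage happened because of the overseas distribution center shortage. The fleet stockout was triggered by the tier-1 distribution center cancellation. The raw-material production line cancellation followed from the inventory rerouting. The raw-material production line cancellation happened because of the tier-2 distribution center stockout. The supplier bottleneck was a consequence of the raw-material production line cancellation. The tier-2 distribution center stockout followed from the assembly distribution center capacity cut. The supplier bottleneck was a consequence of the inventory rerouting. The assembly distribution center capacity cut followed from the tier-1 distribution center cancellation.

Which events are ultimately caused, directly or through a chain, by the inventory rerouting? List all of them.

the fleet stockout, the raw-material production line cancellation, the supplier bottleneck

Direct effects: the raw-material production line cancellation, the supplier bottleneck.
2 steps out: the fleet stockout.
Not reachable from it: the distribution center strike, the tier-1 distribution center cancellation, the carrier shutdown, the assembly distribution center shortage, the assembly distribution center capacity cut, the tier-2 distribution center stockout, the overseas distribution center shortage, the distribution center shortage.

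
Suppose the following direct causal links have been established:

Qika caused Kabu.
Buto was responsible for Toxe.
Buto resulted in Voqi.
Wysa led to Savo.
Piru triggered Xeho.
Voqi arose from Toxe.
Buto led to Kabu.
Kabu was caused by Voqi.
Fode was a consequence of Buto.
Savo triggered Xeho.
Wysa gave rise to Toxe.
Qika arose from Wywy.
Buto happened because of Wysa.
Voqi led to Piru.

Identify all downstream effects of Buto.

Fode, Kabu, Piru, Toxe, Voqi, Xeho

Direct effects: Toxe, Fode, Voqi, Kabu.
2 steps out: Piru.
3 steps out: Xeho.
Not reachable from it: Wysa, Wywy, Savo, Qika.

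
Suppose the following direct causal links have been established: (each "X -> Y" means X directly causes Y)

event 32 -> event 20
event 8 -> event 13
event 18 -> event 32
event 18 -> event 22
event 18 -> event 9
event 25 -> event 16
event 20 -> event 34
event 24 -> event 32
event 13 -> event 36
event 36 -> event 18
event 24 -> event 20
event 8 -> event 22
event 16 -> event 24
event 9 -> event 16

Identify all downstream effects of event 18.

Direct effects: event 9, event 32, event 22.
2 steps out: event 16, event 20.
3 steps out: event 24, event 34.
Not reachable from it: event 8, event 13, event 36, event 25.

event 16, event 20, event 22, event 24, event 32, event 34, event 9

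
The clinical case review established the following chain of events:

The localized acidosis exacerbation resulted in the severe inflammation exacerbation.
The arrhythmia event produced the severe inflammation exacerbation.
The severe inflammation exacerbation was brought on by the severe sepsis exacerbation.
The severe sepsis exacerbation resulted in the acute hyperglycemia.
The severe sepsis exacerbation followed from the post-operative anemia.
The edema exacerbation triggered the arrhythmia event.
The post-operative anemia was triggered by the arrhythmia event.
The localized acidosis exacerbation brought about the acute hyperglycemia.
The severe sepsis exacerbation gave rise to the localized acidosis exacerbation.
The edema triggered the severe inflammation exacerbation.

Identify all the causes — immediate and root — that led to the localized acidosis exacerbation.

the arrhythmia event, the edema exacerbation, the post-operative anemia, the severe sepsis exacerbation

Immediate cause of the localized acidosis exacerbation: the severe sepsis exacerbation.
Further upstream: the edema exacerbation, the arrhythmia event, the post-operative anemia.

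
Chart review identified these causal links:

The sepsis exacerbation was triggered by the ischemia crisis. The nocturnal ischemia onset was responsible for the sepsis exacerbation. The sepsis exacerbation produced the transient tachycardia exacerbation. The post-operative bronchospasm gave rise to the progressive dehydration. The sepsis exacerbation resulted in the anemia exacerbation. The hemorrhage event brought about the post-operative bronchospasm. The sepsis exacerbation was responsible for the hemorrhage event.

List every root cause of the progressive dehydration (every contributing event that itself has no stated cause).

Tracing upstream from the progressive dehydration: the progressive dehydration ← the post-operative bronchospasm ← the hemorrhage event ← the sepsis exacerbation ← the ischemia crisis.
A separate upstream branch: the progressive dehydration ← the post-operative bronchospasm ← the hemorrhage event ← the sepsis exacerbation ← the nocturnal ischemia onset.
Each of those chain origins has no stated cause.

the ischemia crisis, the nocturnal ischemia onset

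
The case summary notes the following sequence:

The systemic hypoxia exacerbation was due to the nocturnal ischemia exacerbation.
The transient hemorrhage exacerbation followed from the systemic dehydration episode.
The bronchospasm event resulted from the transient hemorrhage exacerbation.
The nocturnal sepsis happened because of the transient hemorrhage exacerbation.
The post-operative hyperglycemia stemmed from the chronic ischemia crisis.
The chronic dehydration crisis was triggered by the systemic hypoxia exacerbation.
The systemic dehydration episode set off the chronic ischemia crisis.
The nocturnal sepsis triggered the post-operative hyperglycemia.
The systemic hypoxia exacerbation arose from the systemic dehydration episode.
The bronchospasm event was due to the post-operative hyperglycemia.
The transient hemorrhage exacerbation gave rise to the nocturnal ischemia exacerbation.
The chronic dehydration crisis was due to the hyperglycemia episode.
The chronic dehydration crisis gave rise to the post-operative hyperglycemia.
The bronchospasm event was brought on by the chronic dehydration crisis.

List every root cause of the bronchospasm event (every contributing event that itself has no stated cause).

Tracing upstream from the bronchospasm event: the bronchospasm event ← the transient hemorrhage exacerbation ← the systemic dehydration episode.
A separate upstream branch: the bronchospasm event ← the chronic dehydration crisis ← the hyperglycemia episode.
Each of those chain origins has no stated cause.

the hyperglycemia episode, the systemic dehydration episode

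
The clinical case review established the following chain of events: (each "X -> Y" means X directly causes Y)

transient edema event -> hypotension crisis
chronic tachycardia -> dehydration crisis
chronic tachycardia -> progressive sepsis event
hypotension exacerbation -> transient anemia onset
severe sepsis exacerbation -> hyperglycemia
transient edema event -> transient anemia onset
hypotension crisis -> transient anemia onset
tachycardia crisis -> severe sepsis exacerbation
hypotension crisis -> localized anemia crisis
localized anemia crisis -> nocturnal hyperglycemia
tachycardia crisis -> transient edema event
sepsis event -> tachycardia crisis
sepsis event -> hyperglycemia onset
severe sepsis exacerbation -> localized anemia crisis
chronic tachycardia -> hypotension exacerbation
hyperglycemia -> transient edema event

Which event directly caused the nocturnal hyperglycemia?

Upstream contributors include the sepsis event, the tachycardia crisis, the severe sepsis exacerbation, the hyperglycemia, the transient edema event, the hypotension crisis, but only the localized anemia crisis feeds directly into the nocturnal hyperglycemia.

the localized anemia crisis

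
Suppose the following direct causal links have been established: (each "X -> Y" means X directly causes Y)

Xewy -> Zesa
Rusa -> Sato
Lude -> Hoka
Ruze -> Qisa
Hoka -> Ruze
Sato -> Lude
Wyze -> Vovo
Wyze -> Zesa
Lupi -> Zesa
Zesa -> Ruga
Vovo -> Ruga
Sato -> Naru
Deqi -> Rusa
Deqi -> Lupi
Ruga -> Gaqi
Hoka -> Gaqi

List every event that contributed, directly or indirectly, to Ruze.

Deqi, Hoka, Lude, Rusa, Sato

Immediate cause of Ruze: Hoka.
Further upstream: Deqi, Rusa, Sato, Lude.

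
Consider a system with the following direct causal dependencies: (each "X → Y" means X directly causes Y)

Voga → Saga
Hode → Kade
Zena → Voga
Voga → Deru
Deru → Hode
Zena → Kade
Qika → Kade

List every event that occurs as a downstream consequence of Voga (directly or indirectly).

Deru, Hode, Kade, Saga

Direct effects: Saga, Deru.
2 steps out: Hode.
3 steps out: Kade.
Not reachable from it: Zena, Qika.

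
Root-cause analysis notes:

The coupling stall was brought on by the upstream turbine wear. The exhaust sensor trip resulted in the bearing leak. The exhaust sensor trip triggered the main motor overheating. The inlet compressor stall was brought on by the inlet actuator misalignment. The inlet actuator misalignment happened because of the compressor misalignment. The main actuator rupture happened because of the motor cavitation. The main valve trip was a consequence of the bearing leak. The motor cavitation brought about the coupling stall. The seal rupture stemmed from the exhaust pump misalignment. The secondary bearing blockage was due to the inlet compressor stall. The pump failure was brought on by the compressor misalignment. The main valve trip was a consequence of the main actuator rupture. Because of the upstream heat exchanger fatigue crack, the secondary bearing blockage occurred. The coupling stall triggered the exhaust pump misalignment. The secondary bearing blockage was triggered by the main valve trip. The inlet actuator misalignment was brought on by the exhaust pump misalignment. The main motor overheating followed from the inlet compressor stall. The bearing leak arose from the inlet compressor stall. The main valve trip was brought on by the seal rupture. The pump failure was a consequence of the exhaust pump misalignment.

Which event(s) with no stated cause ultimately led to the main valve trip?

the compressor misalignment, the exhaust sensor trip, the motor cavitation, the upstream turbine wear

Tracing upstream from the main valve trip: the main valve trip ← the bearing leak ← the inlet compressor stall ← the inlet actuator misalignment ← the compressor misalignment.
A separate upstream branch: the main valve trip ← the seal rupture ← the exhaust pump misalignment ← the coupling stall ← the upstream turbine wear.
A separate upstream branch: the main valve trip ← the main actuator rupture ← the motor cavitation.
A separate upstream branch: the main valve trip ← the bearing leak ← the exhaust sensor trip.
Each of those chain origins has no stated cause.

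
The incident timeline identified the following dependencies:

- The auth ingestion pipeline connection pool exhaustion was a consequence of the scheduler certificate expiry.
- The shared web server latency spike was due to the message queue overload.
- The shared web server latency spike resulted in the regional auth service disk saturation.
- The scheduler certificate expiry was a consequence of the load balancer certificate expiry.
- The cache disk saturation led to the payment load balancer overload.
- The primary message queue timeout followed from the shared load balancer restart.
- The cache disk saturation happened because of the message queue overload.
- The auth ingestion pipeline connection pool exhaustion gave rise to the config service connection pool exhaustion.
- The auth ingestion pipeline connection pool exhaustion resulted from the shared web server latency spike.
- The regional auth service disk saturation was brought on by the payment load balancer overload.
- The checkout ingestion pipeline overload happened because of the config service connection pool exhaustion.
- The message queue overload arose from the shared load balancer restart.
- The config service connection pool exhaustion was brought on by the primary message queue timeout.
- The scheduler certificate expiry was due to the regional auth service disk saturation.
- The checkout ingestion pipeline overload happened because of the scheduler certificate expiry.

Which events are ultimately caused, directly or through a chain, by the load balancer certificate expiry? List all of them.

the auth ingestion pipeline connection pool exhaustion, the checkout ingestion pipeline overload, the config service connection pool exhaustion, the scheduler certificate expiry

Direct effects: the scheduler certificate expiry.
2 steps out: the auth ingestion pipeline connection pool exhaustion, the checkout ingestion pipeline overload.
3 steps out: the config service connection pool exhaustion.
Not reachable from it: the shared load balancer restart, the message queue overload, the shared web server latency spike, the cache disk saturation, the payment load balancer overload, the primary message queue timeout, the regional auth service disk saturation.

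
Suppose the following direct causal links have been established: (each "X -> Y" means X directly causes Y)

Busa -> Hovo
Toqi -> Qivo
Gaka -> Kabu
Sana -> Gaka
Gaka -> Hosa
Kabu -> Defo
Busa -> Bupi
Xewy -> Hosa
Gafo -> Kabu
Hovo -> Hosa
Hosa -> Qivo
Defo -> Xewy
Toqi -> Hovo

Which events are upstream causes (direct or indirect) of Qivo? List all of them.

Busa, Defo, Gafo, Gaka, Hosa, Hovo, Kabu, Sana, Toqi, Xewy

Immediate causes of Qivo: Toqi, Hosa.
Further upstream: Busa, Sana, Gaka, Gafo, Kabu, Defo, Xewy, Hovo.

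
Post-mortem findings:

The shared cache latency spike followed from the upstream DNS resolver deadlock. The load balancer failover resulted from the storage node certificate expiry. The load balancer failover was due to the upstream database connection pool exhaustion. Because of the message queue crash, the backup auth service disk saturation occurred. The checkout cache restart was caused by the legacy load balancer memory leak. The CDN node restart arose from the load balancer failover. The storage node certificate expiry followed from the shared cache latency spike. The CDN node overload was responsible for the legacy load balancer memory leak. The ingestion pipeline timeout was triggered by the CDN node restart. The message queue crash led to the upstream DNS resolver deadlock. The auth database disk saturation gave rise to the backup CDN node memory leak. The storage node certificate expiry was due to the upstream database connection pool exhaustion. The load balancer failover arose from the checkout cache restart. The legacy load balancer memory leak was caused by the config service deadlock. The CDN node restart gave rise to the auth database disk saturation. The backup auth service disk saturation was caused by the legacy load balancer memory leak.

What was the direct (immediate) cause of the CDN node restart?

the load balancer failover

Upstream contributors include the CDN node overload, the config service deadlock, the legacy load balancer memory leak, the message queue crash, the upstream database connection pool exhaustion, the upstream DNS resolver deadlock, the checkout cache restart, the shared cache latency spike, the storage node certificate expiry, but only the load balancer failover feeds directly into the CDN node restart.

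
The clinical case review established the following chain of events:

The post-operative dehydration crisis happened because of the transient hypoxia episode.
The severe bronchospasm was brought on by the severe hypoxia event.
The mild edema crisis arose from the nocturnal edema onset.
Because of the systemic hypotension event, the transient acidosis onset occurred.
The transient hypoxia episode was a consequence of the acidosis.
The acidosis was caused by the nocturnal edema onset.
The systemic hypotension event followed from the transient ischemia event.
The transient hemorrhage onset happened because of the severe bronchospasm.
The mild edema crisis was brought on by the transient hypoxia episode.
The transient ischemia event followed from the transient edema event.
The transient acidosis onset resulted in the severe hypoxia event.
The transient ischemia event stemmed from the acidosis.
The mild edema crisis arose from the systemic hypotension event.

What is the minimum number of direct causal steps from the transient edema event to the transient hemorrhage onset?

6

Shortest chain: the transient edema event → the transient ischemia event → the systemic hypotension event → the transient acidosis onset → the severe hypoxia event → the severe bronchospasm → the transient hemorrhage onset.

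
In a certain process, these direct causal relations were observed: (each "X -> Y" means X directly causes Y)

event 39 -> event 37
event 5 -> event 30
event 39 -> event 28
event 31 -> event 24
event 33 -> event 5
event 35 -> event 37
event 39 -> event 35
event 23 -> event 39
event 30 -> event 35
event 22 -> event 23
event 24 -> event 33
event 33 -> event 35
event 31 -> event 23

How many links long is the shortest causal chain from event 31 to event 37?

Shortest chain: event 31 → event 23 → event 39 → event 37.

3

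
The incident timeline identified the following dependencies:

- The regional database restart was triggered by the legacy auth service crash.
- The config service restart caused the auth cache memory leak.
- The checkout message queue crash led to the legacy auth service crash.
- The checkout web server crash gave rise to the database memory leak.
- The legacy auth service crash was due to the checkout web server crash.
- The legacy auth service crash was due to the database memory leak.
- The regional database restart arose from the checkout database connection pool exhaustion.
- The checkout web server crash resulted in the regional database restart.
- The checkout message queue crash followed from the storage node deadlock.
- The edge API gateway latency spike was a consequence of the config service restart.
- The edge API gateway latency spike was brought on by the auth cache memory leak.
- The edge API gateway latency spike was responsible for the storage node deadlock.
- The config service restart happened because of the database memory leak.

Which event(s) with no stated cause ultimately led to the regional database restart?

the checkout database connection pool exhaustion, the checkout web server crash

Tracing upstream from the regional database restart: the regional database restart ← the checkout web server crash.
A separate upstream branch: the regional database restart ← the checkout database connection pool exhaustion.
Each of those chain origins has no stated cause.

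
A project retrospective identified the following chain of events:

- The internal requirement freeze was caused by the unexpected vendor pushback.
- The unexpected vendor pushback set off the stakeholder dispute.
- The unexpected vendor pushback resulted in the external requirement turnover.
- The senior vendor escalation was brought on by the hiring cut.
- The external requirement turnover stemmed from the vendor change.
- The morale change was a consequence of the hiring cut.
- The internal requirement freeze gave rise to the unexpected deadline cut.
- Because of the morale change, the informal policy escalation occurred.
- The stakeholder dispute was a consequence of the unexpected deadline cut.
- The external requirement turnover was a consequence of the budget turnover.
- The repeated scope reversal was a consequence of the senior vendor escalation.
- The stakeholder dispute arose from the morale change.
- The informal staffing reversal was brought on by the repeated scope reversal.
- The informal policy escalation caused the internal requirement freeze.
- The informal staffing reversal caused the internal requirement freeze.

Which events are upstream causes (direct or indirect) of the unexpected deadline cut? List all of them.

the hiring cut, the informal policy escalation, the informal staffing reversal, the internal requirement freeze, the morale change, the repeated scope reversal, the senior vendor escalation, the unexpected vendor pushback

Immediate cause of the unexpected deadline cut: the internal requirement freeze.
Further upstream: the unexpected vendor pushback, the hiring cut, the senior vendor escalation, the morale change, the informal policy escalation, the repeated scope reversal, the informal staffing reversal.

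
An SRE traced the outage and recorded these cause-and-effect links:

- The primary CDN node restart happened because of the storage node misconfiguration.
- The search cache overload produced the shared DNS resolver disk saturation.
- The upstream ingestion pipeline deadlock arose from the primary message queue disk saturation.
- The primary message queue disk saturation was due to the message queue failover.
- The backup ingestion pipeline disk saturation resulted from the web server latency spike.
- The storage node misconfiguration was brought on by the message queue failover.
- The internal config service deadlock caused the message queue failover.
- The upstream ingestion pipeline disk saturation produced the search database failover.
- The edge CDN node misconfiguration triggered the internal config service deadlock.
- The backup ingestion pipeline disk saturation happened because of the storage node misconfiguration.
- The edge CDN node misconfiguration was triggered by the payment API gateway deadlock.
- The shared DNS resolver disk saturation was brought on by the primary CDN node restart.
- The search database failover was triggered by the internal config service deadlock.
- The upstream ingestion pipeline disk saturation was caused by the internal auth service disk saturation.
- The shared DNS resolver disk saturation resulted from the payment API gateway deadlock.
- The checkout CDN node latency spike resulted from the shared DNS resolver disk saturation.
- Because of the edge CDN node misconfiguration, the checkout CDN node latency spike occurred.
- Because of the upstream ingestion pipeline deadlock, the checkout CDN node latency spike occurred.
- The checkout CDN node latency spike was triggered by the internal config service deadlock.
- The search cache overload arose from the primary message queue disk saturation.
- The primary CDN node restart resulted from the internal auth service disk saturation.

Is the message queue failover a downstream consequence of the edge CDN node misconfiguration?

There is a causal chain: the edge CDN node misconfiguration → the internal config service deadlock → the message queue failover.

Yes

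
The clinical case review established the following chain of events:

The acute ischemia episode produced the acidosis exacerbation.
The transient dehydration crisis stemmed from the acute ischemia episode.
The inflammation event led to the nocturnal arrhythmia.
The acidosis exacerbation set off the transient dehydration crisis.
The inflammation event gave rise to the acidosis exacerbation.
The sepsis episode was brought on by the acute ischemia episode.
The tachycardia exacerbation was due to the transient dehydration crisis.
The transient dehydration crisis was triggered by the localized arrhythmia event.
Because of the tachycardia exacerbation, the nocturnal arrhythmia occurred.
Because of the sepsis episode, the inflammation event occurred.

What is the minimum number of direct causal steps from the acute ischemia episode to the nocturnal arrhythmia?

3

Shortest chain: the acute ischemia episode → the sepsis episode → the inflammation event → the nocturnal arrhythmia.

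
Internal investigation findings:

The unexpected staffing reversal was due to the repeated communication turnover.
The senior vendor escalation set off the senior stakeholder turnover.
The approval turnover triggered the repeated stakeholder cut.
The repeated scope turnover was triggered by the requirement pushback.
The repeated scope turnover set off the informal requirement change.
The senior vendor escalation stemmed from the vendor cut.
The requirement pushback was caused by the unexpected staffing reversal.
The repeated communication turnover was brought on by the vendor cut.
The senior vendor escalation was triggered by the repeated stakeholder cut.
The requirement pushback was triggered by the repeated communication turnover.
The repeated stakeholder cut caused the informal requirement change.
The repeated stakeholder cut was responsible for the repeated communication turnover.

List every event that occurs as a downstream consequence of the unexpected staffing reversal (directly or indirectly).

the informal requirement change, the repeated scope turnover, the requirement pushback

Direct effects: the requirement pushback.
2 steps out: the repeated scope turnover.
3 steps out: the informal requirement change.
Not reachable from it: the vendor cut, the approval turnover, the repeated stakeholder cut, the repeated communication turnover, the senior vendor escalation, the senior stakeholder turnover.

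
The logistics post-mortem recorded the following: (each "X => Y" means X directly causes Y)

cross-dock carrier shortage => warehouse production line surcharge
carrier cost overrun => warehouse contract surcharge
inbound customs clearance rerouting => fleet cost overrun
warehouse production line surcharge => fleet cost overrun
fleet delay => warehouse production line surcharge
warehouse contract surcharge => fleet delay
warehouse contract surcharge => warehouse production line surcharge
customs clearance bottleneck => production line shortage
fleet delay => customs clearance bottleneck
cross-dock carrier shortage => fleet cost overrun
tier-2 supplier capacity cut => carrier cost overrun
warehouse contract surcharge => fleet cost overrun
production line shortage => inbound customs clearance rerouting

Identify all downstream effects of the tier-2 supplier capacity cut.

the carrier cost overrun, the customs clearance bottleneck, the fleet cost overrun, the fleet delay, the inbound customs clearance rerouting, the production line shortage, the warehouse contract surcharge, the warehouse production line surcharge

Direct effects: the carrier cost overrun.
2 steps out: the warehouse contract surcharge.
3 steps out: the fleet delay, the warehouse production line surcharge, the fleet cost overrun.
4 steps out: the customs clearance bottleneck.
5 steps out: the production line shortage.
6 steps out: the inbound customs clearance rerouting.
Not reachable from it: the cross-dock carrier shortage.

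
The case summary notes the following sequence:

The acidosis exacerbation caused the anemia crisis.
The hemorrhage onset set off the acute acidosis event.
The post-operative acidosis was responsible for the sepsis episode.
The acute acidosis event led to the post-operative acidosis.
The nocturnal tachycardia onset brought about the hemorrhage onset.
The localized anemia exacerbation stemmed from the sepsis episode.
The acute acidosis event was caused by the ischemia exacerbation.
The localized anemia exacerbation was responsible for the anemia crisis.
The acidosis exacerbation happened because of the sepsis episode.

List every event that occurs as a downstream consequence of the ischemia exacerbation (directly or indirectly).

the acidosis exacerbation, the acute acidosis event, the anemia crisis, the localized anemia exacerbation, the post-operative acidosis, the sepsis episode

Direct effects: the acute acidosis event.
2 steps out: the post-operative acidosis.
3 steps out: the sepsis episode.
4 steps out: the acidosis exacerbation, the localized anemia exacerbation.
5 steps out: the anemia crisis.
Not reachable from it: the nocturnal tachycardia onset, the hemorrhage onset.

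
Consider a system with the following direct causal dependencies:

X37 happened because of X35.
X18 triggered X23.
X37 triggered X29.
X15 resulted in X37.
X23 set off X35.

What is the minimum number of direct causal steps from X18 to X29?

Shortest chain: X18 → X23 → X35 → X37 → X29.

4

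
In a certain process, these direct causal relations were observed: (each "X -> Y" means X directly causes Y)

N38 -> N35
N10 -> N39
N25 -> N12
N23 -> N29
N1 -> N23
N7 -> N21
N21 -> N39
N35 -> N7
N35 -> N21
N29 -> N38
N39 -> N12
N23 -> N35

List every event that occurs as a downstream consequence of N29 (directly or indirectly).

N12, N21, N35, N38, N39, N7

Direct effects: N38.
2 steps out: N35.
3 steps out: N7, N21.
4 steps out: N39.
5 steps out: N12.
Not reachable from it: N1, N23, N25, N10.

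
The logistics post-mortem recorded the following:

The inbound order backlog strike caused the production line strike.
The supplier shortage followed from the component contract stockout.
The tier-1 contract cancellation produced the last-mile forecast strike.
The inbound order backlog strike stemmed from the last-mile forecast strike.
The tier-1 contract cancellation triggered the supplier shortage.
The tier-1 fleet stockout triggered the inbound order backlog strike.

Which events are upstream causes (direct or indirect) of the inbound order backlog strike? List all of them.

the last-mile forecast strike, the tier-1 contract cancellation, the tier-1 fleet stockout

Immediate causes of the inbound order backlog strike: the tier-1 fleet stockout, the last-mile forecast strike.
Further upstream: the tier-1 contract cancellation.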